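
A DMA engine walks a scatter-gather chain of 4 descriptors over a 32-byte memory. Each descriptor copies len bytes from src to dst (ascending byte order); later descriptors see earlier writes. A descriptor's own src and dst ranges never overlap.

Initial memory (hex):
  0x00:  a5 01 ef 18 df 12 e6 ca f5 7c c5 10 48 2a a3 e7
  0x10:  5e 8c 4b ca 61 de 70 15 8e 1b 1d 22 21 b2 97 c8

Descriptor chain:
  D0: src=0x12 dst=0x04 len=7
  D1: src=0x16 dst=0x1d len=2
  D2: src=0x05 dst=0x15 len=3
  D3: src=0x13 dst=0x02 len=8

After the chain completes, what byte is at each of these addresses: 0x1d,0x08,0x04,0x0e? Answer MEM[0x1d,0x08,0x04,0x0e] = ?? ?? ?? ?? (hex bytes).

MEM[0x1d,0x08,0x04,0x0e] = 70 1b ca a3

D0: mem[0x04..0x0a] <- [4b ca 61 de 70 15 8e]
D1: mem[0x1d..0x1e] <- [70 15]
D2: mem[0x15..0x17] <- [ca 61 de]
D3: mem[0x02..0x09] <- [ca 61 ca 61 de 8e 1b 1d]
query mem[0x1d]=0x70, mem[0x08]=0x1b, mem[0x04]=0xca, mem[0x0e]=0xa3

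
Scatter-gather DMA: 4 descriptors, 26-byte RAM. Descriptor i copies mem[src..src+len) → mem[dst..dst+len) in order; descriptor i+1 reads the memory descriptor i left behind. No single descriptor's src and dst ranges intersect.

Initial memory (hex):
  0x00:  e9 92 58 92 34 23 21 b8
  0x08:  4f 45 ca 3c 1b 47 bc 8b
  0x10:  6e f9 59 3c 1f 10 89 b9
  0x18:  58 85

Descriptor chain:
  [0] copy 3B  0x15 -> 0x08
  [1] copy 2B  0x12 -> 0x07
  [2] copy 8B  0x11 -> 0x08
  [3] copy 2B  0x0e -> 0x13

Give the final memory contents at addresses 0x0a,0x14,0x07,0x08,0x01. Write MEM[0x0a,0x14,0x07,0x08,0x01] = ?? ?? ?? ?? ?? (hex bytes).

  after D0: wrote 3B at 0x08 = 1089b9
  after D1: wrote 2B at 0x07 = 593c
  after D2: wrote 8B at 0x08 = f9593c1f1089b958
  after D3: wrote 2B at 0x13 = b958
query mem[0x0a]=0x3c, mem[0x14]=0x58, mem[0x07]=0x59, mem[0x08]=0xf9, mem[0x01]=0x92

MEM[0x0a,0x14,0x07,0x08,0x01] = 3c 58 59 f9 92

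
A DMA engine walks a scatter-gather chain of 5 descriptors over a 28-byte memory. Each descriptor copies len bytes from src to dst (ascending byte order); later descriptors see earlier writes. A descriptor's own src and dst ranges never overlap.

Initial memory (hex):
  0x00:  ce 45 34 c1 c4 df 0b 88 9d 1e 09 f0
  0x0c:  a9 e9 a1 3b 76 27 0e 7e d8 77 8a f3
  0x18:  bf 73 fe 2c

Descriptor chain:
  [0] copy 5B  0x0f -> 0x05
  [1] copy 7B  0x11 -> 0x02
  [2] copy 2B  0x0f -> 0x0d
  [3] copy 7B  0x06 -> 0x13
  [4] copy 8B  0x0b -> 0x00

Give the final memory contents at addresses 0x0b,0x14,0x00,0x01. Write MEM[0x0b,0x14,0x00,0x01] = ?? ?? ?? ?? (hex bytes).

[0] 0x0f->0x05 len=5 : 3b 76 27 0e 7e
[1] 0x11->0x02 len=7 : 27 0e 7e d8 77 8a f3
[2] 0x0f->0x0d len=2 : 3b 76
[3] 0x06->0x13 len=7 : 77 8a f3 7e 09 f0 a9
[4] 0x0b->0x00 len=8 : f0 a9 3b 76 3b 76 27 0e
query mem[0x0b]=0xf0, mem[0x14]=0x8a, mem[0x00]=0xf0, mem[0x01]=0xa9

MEM[0x0b,0x14,0x00,0x01] = f0 8a f0 a9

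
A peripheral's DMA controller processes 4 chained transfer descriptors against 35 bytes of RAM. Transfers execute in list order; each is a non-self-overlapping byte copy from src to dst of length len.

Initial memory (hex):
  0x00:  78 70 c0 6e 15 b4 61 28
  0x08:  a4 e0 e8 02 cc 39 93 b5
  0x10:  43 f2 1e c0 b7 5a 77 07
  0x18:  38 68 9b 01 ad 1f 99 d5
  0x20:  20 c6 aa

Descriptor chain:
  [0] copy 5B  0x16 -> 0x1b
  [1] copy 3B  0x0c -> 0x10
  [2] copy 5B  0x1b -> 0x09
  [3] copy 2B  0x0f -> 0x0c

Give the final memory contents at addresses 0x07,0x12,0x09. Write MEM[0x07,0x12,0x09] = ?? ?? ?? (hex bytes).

MEM[0x07,0x12,0x09] = 28 93 77

D0: mem[0x1b..0x1f] <- [77 07 38 68 9b]
D1: mem[0x10..0x12] <- [cc 39 93]
D2: mem[0x09..0x0d] <- [77 07 38 68 9b]
D3: mem[0x0c..0x0d] <- [b5 cc]
query mem[0x07]=0x28, mem[0x12]=0x93, mem[0x09]=0x77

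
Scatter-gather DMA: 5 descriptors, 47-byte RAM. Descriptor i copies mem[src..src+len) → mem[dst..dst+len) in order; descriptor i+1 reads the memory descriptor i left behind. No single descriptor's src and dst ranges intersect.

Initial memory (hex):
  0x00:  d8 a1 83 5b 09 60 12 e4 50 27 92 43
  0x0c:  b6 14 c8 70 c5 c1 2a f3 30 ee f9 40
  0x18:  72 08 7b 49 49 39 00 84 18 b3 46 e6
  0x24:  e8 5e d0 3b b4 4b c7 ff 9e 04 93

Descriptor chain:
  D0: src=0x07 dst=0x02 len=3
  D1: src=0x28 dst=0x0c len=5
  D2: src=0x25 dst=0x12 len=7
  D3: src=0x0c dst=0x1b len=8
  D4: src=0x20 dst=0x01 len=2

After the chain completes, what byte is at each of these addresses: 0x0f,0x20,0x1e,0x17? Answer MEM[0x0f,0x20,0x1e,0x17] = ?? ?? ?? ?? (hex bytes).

D0: mem[0x02..0x04] <- [e4 50 27]
D1: mem[0x0c..0x10] <- [b4 4b c7 ff 9e]
D2: mem[0x12..0x18] <- [5e d0 3b b4 4b c7 ff]
D3: mem[0x1b..0x22] <- [b4 4b c7 ff 9e c1 5e d0]
D4: mem[0x01..0x02] <- [c1 5e]
query mem[0x0f]=0xff, mem[0x20]=0xc1, mem[0x1e]=0xff, mem[0x17]=0xc7

MEM[0x0f,0x20,0x1e,0x17] = ff c1 ff c7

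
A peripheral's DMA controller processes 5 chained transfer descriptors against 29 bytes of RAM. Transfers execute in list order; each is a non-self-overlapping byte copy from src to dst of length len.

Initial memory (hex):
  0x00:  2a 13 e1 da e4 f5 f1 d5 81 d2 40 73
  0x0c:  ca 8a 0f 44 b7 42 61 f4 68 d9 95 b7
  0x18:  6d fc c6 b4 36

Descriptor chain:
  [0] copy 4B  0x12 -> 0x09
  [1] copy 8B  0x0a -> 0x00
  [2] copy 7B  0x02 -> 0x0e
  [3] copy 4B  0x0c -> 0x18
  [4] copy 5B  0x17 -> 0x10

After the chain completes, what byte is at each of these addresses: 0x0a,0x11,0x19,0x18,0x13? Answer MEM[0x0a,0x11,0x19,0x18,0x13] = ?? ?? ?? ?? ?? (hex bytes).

MEM[0x0a,0x11,0x19,0x18,0x13] = f4 d9 8a d9 d9

#0 dst[0x09+4] := {0x61,0xf4,0x68,0xd9}
#1 dst[0x00+8] := {0xf4,0x68,0xd9,0x8a,0x0f,0x44,0xb7,0x42}
#2 dst[0x0e+7] := {0xd9,0x8a,0x0f,0x44,0xb7,0x42,0x81}
#3 dst[0x18+4] := {0xd9,0x8a,0xd9,0x8a}
#4 dst[0x10+5] := {0xb7,0xd9,0x8a,0xd9,0x8a}
query mem[0x0a]=0xf4, mem[0x11]=0xd9, mem[0x19]=0x8a, mem[0x18]=0xd9, mem[0x13]=0xd9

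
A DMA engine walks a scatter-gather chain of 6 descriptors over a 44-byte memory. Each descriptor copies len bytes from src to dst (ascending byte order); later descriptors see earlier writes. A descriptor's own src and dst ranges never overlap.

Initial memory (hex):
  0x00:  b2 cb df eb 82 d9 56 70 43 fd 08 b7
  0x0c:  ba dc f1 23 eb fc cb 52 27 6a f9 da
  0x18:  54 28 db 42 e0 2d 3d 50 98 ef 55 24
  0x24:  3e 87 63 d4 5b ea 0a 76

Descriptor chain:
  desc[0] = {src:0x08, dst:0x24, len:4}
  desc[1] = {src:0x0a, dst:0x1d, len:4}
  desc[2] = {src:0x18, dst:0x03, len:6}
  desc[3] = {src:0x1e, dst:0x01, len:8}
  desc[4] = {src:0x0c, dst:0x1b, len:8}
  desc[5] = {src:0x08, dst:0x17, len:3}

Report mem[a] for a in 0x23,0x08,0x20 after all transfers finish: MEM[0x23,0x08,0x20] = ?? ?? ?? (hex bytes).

#0 dst[0x24+4] := {0x43,0xfd,0x08,0xb7}
#1 dst[0x1d+4] := {0x08,0xb7,0xba,0xdc}
#2 dst[0x03+6] := {0x54,0x28,0xdb,0x42,0xe0,0x08}
#3 dst[0x01+8] := {0xb7,0xba,0xdc,0xef,0x55,0x24,0x43,0xfd}
#4 dst[0x1b+8] := {0xba,0xdc,0xf1,0x23,0xeb,0xfc,0xcb,0x52}
#5 dst[0x17+3] := {0xfd,0xfd,0x08}
query mem[0x23]=0x24, mem[0x08]=0xfd, mem[0x20]=0xfc

MEM[0x23,0x08,0x20] = 24 fd fc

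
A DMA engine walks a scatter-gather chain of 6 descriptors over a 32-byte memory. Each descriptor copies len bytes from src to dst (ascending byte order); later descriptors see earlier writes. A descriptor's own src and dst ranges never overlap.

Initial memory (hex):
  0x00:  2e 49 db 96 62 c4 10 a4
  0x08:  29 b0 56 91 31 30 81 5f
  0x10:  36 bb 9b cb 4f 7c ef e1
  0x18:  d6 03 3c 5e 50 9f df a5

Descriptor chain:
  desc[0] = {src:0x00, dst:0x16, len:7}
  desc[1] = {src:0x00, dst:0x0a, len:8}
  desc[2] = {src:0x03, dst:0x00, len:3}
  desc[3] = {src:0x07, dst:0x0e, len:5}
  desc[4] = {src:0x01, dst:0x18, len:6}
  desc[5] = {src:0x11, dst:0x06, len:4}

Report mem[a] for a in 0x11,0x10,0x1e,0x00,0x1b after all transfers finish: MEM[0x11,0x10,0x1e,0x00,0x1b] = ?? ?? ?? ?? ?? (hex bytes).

MEM[0x11,0x10,0x1e,0x00,0x1b] = 2e b0 df 96 62

  after D0: wrote 7B at 0x16 = 2e49db9662c410
  after D1: wrote 8B at 0x0a = 2e49db9662c410a4
  after D2: wrote 3B at 0x00 = 9662c4
  after D3: wrote 5B at 0x0e = a429b02e49
  after D4: wrote 6B at 0x18 = 62c49662c410
  after D5: wrote 4B at 0x06 = 2e49cb4f
query mem[0x11]=0x2e, mem[0x10]=0xb0, mem[0x1e]=0xdf, mem[0x00]=0x96, mem[0x1b]=0x62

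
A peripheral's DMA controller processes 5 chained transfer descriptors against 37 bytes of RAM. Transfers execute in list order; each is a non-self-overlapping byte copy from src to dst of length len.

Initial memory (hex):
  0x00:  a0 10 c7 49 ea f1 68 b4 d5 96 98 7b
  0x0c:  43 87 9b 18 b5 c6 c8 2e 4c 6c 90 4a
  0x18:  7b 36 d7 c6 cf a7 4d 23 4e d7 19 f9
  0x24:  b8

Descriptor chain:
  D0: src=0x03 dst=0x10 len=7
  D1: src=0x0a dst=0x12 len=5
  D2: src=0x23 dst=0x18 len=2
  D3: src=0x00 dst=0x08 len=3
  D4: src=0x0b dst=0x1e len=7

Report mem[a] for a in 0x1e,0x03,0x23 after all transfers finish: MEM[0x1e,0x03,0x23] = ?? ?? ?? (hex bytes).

MEM[0x1e,0x03,0x23] = 7b 49 49

[0] 0x03->0x10 len=7 : 49 ea f1 68 b4 d5 96
[1] 0x0a->0x12 len=5 : 98 7b 43 87 9b
[2] 0x23->0x18 len=2 : f9 b8
[3] 0x00->0x08 len=3 : a0 10 c7
[4] 0x0b->0x1e len=7 : 7b 43 87 9b 18 49 ea
query mem[0x1e]=0x7b, mem[0x03]=0x49, mem[0x23]=0x49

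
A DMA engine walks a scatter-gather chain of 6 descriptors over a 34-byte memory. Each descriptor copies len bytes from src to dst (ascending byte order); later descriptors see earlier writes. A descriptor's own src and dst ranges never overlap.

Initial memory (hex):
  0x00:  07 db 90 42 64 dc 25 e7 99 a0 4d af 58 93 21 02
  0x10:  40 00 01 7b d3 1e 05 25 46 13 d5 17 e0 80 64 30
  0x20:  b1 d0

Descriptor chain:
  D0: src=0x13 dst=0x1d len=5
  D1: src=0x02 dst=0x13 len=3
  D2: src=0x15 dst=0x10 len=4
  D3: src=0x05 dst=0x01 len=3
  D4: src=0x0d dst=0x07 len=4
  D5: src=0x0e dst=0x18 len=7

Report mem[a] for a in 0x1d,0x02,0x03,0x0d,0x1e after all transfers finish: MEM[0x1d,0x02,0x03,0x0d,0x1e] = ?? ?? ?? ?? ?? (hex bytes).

MEM[0x1d,0x02,0x03,0x0d,0x1e] = 46 25 e7 93 42

D0: mem[0x1d..0x21] <- [7b d3 1e 05 25]
D1: mem[0x13..0x15] <- [90 42 64]
D2: mem[0x10..0x13] <- [64 05 25 46]
D3: mem[0x01..0x03] <- [dc 25 e7]
D4: mem[0x07..0x0a] <- [93 21 02 64]
D5: mem[0x18..0x1e] <- [21 02 64 05 25 46 42]
query mem[0x1d]=0x46, mem[0x02]=0x25, mem[0x03]=0xe7, mem[0x0d]=0x93, mem[0x1e]=0x42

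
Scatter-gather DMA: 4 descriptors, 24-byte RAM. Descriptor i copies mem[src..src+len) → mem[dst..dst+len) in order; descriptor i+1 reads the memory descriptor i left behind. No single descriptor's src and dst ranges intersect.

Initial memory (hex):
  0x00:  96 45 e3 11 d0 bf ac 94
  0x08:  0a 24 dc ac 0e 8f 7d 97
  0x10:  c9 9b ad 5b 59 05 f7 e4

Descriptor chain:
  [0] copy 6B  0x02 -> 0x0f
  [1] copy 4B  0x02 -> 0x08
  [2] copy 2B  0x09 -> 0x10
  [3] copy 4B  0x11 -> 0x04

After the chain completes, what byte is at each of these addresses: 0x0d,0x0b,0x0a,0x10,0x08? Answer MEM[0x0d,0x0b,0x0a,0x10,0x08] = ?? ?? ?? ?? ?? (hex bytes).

[0] 0x02->0x0f len=6 : e3 11 d0 bf ac 94
[1] 0x02->0x08 len=4 : e3 11 d0 bf
[2] 0x09->0x10 len=2 : 11 d0
[3] 0x11->0x04 len=4 : d0 bf ac 94
query mem[0x0d]=0x8f, mem[0x0b]=0xbf, mem[0x0a]=0xd0, mem[0x10]=0x11, mem[0x08]=0xe3

MEM[0x0d,0x0b,0x0a,0x10,0x08] = 8f bf d0 11 e3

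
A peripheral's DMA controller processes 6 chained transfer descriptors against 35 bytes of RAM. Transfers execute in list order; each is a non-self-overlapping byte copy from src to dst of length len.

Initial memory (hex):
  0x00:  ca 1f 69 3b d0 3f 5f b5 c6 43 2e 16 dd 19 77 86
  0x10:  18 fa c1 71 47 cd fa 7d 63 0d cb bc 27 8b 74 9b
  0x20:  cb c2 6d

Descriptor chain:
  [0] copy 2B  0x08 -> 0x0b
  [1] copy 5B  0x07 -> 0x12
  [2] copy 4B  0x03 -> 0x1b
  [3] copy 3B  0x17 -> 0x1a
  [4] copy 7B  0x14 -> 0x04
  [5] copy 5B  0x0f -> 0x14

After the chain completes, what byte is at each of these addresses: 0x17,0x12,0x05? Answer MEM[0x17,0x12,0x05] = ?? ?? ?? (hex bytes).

MEM[0x17,0x12,0x05] = b5 b5 2e

D0: mem[0x0b..0x0c] <- [c6 43]
D1: mem[0x12..0x16] <- [b5 c6 43 2e c6]
D2: mem[0x1b..0x1e] <- [3b d0 3f 5f]
D3: mem[0x1a..0x1c] <- [7d 63 0d]
D4: mem[0x04..0x0a] <- [43 2e c6 7d 63 0d 7d]
D5: mem[0x14..0x18] <- [86 18 fa b5 c6]
query mem[0x17]=0xb5, mem[0x12]=0xb5, mem[0x05]=0x2e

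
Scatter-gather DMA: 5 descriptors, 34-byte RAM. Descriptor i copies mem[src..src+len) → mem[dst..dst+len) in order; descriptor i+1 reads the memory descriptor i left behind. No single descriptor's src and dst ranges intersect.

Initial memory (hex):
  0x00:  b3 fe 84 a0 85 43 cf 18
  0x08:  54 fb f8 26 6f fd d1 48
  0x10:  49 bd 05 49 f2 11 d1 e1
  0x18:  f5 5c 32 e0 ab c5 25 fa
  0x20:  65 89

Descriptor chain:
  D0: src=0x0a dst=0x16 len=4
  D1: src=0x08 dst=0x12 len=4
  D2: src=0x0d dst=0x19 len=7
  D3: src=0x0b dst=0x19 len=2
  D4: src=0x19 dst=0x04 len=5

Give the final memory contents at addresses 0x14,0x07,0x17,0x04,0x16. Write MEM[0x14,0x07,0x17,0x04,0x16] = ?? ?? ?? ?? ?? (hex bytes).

MEM[0x14,0x07,0x17,0x04,0x16] = f8 49 26 26 f8

D0: mem[0x16..0x19] <- [f8 26 6f fd]
D1: mem[0x12..0x15] <- [54 fb f8 26]
D2: mem[0x19..0x1f] <- [fd d1 48 49 bd 54 fb]
D3: mem[0x19..0x1a] <- [26 6f]
D4: mem[0x04..0x08] <- [26 6f 48 49 bd]
query mem[0x14]=0xf8, mem[0x07]=0x49, mem[0x17]=0x26, mem[0x04]=0x26, mem[0x16]=0xf8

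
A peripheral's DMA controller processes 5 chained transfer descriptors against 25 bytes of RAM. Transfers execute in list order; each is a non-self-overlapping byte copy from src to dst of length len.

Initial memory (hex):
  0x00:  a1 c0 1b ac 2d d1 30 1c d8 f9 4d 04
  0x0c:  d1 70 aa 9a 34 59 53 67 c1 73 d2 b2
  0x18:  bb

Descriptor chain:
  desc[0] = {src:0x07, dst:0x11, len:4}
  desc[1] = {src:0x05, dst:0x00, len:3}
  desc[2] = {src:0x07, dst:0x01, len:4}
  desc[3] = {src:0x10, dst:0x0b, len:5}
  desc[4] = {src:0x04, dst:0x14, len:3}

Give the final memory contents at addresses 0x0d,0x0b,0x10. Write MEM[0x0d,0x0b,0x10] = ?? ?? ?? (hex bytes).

  after D0: wrote 4B at 0x11 = 1cd8f94d
  after D1: wrote 3B at 0x00 = d1301c
  after D2: wrote 4B at 0x01 = 1cd8f94d
  after D3: wrote 5B at 0x0b = 341cd8f94d
  after D4: wrote 3B at 0x14 = 4dd130
query mem[0x0d]=0xd8, mem[0x0b]=0x34, mem[0x10]=0x34

MEM[0x0d,0x0b,0x10] = d8 34 34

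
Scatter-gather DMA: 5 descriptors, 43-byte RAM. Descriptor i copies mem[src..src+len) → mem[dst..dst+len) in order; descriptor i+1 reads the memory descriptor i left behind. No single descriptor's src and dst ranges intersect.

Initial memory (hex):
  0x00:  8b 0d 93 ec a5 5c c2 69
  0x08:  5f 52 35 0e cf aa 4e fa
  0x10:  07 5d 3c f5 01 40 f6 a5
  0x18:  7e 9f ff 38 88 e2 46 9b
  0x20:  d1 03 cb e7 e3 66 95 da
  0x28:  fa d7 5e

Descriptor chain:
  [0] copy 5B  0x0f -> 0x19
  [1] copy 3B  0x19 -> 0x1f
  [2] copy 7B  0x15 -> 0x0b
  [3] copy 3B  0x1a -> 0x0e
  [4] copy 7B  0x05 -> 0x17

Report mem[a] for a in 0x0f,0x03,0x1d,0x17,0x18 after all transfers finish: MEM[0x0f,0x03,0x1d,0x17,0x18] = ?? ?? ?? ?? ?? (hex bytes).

MEM[0x0f,0x03,0x1d,0x17,0x18] = 5d ec 40 5c c2

#0 dst[0x19+5] := {0xfa,0x07,0x5d,0x3c,0xf5}
#1 dst[0x1f+3] := {0xfa,0x07,0x5d}
#2 dst[0x0b+7] := {0x40,0xf6,0xa5,0x7e,0xfa,0x07,0x5d}
#3 dst[0x0e+3] := {0x07,0x5d,0x3c}
#4 dst[0x17+7] := {0x5c,0xc2,0x69,0x5f,0x52,0x35,0x40}
query mem[0x0f]=0x5d, mem[0x03]=0xec, mem[0x1d]=0x40, mem[0x17]=0x5c, mem[0x18]=0xc2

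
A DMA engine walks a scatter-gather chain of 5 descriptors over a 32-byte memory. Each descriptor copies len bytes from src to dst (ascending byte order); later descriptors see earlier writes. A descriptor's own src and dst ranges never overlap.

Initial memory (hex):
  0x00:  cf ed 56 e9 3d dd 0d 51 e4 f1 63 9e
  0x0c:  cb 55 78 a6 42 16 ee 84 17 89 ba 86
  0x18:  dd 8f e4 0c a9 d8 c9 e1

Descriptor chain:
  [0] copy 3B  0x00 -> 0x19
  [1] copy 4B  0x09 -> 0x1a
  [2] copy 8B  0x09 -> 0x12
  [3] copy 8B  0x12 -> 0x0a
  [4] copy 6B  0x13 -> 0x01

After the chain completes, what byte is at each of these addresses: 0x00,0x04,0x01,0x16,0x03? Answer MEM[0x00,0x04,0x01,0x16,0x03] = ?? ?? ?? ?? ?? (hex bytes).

MEM[0x00,0x04,0x01,0x16,0x03] = cf 55 63 55 cb

  after D0: wrote 3B at 0x19 = cfed56
  after D1: wrote 4B at 0x1a = f1639ecb
  after D2: wrote 8B at 0x12 = f1639ecb5578a642
  after D3: wrote 8B at 0x0a = f1639ecb5578a642
  after D4: wrote 6B at 0x01 = 639ecb5578a6
query mem[0x00]=0xcf, mem[0x04]=0x55, mem[0x01]=0x63, mem[0x16]=0x55, mem[0x03]=0xcb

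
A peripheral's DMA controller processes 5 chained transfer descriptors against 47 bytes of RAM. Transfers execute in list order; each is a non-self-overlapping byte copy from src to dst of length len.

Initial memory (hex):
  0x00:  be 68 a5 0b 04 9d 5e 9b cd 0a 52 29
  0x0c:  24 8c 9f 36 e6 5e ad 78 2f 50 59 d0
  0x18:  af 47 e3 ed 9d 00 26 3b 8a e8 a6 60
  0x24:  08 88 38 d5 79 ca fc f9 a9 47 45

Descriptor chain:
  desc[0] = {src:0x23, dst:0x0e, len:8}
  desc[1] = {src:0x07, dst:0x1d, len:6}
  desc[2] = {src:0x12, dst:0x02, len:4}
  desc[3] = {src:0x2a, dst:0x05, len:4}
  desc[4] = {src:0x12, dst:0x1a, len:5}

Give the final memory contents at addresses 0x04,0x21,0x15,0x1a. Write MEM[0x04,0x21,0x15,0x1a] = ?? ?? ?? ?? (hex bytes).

[0] 0x23->0x0e len=8 : 60 08 88 38 d5 79 ca fc
[1] 0x07->0x1d len=6 : 9b cd 0a 52 29 24
[2] 0x12->0x02 len=4 : d5 79 ca fc
[3] 0x2a->0x05 len=4 : fc f9 a9 47
[4] 0x12->0x1a len=5 : d5 79 ca fc 59
query mem[0x04]=0xca, mem[0x21]=0x29, mem[0x15]=0xfc, mem[0x1a]=0xd5

MEM[0x04,0x21,0x15,0x1a] = ca 29 fc d5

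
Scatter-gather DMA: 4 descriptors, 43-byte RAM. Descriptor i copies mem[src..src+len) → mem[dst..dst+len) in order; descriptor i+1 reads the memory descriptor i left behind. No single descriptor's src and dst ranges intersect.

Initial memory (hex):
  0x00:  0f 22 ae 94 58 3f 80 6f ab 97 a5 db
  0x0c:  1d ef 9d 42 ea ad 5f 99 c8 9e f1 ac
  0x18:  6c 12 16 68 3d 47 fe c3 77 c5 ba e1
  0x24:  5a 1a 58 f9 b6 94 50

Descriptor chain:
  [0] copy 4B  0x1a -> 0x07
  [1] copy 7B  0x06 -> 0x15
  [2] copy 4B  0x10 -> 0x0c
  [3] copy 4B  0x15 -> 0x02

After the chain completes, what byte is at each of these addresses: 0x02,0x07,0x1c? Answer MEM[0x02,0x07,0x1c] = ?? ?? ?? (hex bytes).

#0 dst[0x07+4] := {0x16,0x68,0x3d,0x47}
#1 dst[0x15+7] := {0x80,0x16,0x68,0x3d,0x47,0xdb,0x1d}
#2 dst[0x0c+4] := {0xea,0xad,0x5f,0x99}
#3 dst[0x02+4] := {0x80,0x16,0x68,0x3d}
query mem[0x02]=0x80, mem[0x07]=0x16, mem[0x1c]=0x3d

MEM[0x02,0x07,0x1c] = 80 16 3d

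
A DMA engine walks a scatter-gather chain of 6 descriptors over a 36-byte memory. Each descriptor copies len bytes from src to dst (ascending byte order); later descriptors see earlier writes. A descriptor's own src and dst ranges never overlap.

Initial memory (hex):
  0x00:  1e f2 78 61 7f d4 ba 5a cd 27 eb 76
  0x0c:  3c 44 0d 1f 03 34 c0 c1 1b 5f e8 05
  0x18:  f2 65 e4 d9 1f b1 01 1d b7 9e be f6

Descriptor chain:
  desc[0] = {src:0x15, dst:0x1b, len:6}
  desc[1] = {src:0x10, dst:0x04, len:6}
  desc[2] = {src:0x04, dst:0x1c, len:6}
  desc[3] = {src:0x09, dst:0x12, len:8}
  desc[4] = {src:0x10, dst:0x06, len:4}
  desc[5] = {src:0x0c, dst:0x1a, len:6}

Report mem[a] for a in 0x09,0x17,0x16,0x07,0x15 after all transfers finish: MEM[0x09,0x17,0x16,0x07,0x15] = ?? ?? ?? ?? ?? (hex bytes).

MEM[0x09,0x17,0x16,0x07,0x15] = eb 0d 44 34 3c

#0 dst[0x1b+6] := {0x5f,0xe8,0x05,0xf2,0x65,0xe4}
#1 dst[0x04+6] := {0x03,0x34,0xc0,0xc1,0x1b,0x5f}
#2 dst[0x1c+6] := {0x03,0x34,0xc0,0xc1,0x1b,0x5f}
#3 dst[0x12+8] := {0x5f,0xeb,0x76,0x3c,0x44,0x0d,0x1f,0x03}
#4 dst[0x06+4] := {0x03,0x34,0x5f,0xeb}
#5 dst[0x1a+6] := {0x3c,0x44,0x0d,0x1f,0x03,0x34}
query mem[0x09]=0xeb, mem[0x17]=0x0d, mem[0x16]=0x44, mem[0x07]=0x34, mem[0x15]=0x3c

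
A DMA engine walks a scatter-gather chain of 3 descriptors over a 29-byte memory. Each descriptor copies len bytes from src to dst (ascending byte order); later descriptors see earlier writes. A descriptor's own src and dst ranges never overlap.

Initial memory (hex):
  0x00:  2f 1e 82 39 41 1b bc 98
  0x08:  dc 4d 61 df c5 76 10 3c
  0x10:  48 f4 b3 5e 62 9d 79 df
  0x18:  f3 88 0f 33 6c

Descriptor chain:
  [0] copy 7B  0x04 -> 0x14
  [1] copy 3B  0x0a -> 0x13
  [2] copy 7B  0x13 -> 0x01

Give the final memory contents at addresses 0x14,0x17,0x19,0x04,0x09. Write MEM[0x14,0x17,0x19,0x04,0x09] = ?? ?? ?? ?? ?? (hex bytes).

MEM[0x14,0x17,0x19,0x04,0x09] = df 98 4d bc 4d

D0: mem[0x14..0x1a] <- [41 1b bc 98 dc 4d 61]
D1: mem[0x13..0x15] <- [61 df c5]
D2: mem[0x01..0x07] <- [61 df c5 bc 98 dc 4d]
query mem[0x14]=0xdf, mem[0x17]=0x98, mem[0x19]=0x4d, mem[0x04]=0xbc, mem[0x09]=0x4d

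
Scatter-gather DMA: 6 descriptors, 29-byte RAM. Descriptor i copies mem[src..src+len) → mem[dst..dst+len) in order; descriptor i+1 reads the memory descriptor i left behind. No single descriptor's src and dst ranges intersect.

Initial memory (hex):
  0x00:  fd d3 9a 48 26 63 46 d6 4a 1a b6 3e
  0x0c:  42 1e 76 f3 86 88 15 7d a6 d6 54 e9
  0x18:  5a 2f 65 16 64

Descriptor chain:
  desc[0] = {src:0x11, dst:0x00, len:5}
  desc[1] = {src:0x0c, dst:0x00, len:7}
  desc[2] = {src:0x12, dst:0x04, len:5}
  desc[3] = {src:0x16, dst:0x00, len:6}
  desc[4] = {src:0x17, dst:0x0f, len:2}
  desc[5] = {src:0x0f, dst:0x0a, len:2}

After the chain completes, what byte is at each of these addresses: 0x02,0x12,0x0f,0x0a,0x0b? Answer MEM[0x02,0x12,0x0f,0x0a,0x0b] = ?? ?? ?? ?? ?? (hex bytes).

MEM[0x02,0x12,0x0f,0x0a,0x0b] = 5a 15 e9 e9 5a

[0] 0x11->0x00 len=5 : 88 15 7d a6 d6
[1] 0x0c->0x00 len=7 : 42 1e 76 f3 86 88 15
[2] 0x12->0x04 len=5 : 15 7d a6 d6 54
[3] 0x16->0x00 len=6 : 54 e9 5a 2f 65 16
[4] 0x17->0x0f len=2 : e9 5a
[5] 0x0f->0x0a len=2 : e9 5a
query mem[0x02]=0x5a, mem[0x12]=0x15, mem[0x0f]=0xe9, mem[0x0a]=0xe9, mem[0x0b]=0x5a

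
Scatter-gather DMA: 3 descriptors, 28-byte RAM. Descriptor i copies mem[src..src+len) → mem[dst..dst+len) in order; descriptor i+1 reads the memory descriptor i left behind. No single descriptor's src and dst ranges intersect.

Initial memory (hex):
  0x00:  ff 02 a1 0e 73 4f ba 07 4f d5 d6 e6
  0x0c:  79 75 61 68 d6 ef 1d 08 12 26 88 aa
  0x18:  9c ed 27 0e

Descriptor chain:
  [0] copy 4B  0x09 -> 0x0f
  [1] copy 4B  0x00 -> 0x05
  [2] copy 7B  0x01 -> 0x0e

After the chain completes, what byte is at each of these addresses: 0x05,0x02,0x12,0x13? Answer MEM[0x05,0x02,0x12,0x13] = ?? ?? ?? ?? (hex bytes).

#0 dst[0x0f+4] := {0xd5,0xd6,0xe6,0x79}
#1 dst[0x05+4] := {0xff,0x02,0xa1,0x0e}
#2 dst[0x0e+7] := {0x02,0xa1,0x0e,0x73,0xff,0x02,0xa1}
query mem[0x05]=0xff, mem[0x02]=0xa1, mem[0x12]=0xff, mem[0x13]=0x02

MEM[0x05,0x02,0x12,0x13] = ff a1 ff 02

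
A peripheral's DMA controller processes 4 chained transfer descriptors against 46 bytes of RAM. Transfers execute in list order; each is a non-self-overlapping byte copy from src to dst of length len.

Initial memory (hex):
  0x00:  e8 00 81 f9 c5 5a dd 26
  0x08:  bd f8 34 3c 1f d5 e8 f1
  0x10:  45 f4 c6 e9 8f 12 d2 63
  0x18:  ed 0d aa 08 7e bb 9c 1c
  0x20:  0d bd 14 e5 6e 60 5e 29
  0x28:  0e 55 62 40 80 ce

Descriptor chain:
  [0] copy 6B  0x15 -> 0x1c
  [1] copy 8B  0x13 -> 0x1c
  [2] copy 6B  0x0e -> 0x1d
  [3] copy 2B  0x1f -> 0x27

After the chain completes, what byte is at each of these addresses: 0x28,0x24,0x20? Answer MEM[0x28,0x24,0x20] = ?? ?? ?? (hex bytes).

  after D0: wrote 6B at 0x1c = 12d263ed0daa
  after D1: wrote 8B at 0x1c = e98f12d263ed0daa
  after D2: wrote 6B at 0x1d = e8f145f4c6e9
  after D3: wrote 2B at 0x27 = 45f4
query mem[0x28]=0xf4, mem[0x24]=0x6e, mem[0x20]=0xf4

MEM[0x28,0x24,0x20] = f4 6e f4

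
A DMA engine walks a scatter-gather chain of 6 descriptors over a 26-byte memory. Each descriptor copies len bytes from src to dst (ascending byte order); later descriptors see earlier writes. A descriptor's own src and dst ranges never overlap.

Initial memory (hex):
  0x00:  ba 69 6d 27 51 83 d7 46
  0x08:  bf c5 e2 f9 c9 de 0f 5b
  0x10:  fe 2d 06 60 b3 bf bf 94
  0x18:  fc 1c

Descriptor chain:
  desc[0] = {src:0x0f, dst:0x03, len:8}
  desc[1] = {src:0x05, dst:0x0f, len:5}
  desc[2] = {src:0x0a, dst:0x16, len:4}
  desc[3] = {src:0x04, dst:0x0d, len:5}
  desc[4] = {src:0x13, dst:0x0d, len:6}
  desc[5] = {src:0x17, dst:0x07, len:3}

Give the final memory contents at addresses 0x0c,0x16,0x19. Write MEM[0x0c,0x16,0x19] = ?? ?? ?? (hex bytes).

MEM[0x0c,0x16,0x19] = c9 bf de

[0] 0x0f->0x03 len=8 : 5b fe 2d 06 60 b3 bf bf
[1] 0x05->0x0f len=5 : 2d 06 60 b3 bf
[2] 0x0a->0x16 len=4 : bf f9 c9 de
[3] 0x04->0x0d len=5 : fe 2d 06 60 b3
[4] 0x13->0x0d len=6 : bf b3 bf bf f9 c9
[5] 0x17->0x07 len=3 : f9 c9 de
query mem[0x0c]=0xc9, mem[0x16]=0xbf, mem[0x19]=0xde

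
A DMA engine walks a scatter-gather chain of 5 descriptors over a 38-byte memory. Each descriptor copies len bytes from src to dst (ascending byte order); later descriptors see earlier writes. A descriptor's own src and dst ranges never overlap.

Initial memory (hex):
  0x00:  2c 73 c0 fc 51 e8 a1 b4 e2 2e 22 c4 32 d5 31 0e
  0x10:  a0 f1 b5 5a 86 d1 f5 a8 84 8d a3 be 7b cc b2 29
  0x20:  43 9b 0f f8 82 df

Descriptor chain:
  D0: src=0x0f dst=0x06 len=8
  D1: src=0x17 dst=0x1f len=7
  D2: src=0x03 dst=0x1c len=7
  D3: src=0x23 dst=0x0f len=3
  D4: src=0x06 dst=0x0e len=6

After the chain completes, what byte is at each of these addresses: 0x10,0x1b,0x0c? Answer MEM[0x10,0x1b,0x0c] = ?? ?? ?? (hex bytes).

MEM[0x10,0x1b,0x0c] = f1 be d1

[0] 0x0f->0x06 len=8 : 0e a0 f1 b5 5a 86 d1 f5
[1] 0x17->0x1f len=7 : a8 84 8d a3 be 7b cc
[2] 0x03->0x1c len=7 : fc 51 e8 0e a0 f1 b5
[3] 0x23->0x0f len=3 : be 7b cc
[4] 0x06->0x0e len=6 : 0e a0 f1 b5 5a 86
query mem[0x10]=0xf1, mem[0x1b]=0xbe, mem[0x0c]=0xd1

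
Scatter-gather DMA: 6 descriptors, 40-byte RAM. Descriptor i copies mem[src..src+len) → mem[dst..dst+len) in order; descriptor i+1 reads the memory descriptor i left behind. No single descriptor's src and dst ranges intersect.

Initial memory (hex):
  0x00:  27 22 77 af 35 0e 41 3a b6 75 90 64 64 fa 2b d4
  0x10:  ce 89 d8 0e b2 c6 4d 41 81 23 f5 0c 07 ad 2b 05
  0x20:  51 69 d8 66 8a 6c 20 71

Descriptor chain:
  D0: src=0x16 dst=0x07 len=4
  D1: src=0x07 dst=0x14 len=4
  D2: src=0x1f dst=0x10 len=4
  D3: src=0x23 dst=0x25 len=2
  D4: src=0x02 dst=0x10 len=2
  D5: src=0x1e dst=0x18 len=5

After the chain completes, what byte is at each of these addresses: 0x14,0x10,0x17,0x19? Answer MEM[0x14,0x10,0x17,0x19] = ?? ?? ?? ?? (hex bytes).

MEM[0x14,0x10,0x17,0x19] = 4d 77 23 05

#0 dst[0x07+4] := {0x4d,0x41,0x81,0x23}
#1 dst[0x14+4] := {0x4d,0x41,0x81,0x23}
#2 dst[0x10+4] := {0x05,0x51,0x69,0xd8}
#3 dst[0x25+2] := {0x66,0x8a}
#4 dst[0x10+2] := {0x77,0xaf}
#5 dst[0x18+5] := {0x2b,0x05,0x51,0x69,0xd8}
query mem[0x14]=0x4d, mem[0x10]=0x77, mem[0x17]=0x23, mem[0x19]=0x05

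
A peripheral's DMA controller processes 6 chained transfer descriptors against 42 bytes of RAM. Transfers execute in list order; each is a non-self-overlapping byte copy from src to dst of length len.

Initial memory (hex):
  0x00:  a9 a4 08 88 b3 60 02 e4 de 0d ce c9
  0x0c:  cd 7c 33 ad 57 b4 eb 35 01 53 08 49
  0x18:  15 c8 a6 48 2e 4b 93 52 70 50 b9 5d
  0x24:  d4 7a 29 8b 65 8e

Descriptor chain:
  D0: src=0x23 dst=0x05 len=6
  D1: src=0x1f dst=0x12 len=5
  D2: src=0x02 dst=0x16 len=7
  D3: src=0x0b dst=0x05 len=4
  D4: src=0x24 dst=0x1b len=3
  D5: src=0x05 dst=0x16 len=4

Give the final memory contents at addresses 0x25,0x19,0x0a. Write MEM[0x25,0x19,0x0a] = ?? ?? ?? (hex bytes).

D0: mem[0x05..0x0a] <- [5d d4 7a 29 8b 65]
D1: mem[0x12..0x16] <- [52 70 50 b9 5d]
D2: mem[0x16..0x1c] <- [08 88 b3 5d d4 7a 29]
D3: mem[0x05..0x08] <- [c9 cd 7c 33]
D4: mem[0x1b..0x1d] <- [d4 7a 29]
D5: mem[0x16..0x19] <- [c9 cd 7c 33]
query mem[0x25]=0x7a, mem[0x19]=0x33, mem[0x0a]=0x65

MEM[0x25,0x19,0x0a] = 7a 33 65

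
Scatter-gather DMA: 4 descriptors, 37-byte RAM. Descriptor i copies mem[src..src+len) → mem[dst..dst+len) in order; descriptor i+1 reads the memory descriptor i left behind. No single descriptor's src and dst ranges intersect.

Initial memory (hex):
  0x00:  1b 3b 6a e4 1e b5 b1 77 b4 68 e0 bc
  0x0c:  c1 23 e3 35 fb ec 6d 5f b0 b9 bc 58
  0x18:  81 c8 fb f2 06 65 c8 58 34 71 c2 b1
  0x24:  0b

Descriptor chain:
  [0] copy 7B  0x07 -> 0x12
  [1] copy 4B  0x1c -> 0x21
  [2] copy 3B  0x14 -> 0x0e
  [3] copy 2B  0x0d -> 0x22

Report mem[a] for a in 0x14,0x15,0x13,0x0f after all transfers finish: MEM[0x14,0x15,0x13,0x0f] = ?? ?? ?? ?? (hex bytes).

MEM[0x14,0x15,0x13,0x0f] = 68 e0 b4 e0

D0: mem[0x12..0x18] <- [77 b4 68 e0 bc c1 23]
D1: mem[0x21..0x24] <- [06 65 c8 58]
D2: mem[0x0e..0x10] <- [68 e0 bc]
D3: mem[0x22..0x23] <- [23 68]
query mem[0x14]=0x68, mem[0x15]=0xe0, mem[0x13]=0xb4, mem[0x0f]=0xe0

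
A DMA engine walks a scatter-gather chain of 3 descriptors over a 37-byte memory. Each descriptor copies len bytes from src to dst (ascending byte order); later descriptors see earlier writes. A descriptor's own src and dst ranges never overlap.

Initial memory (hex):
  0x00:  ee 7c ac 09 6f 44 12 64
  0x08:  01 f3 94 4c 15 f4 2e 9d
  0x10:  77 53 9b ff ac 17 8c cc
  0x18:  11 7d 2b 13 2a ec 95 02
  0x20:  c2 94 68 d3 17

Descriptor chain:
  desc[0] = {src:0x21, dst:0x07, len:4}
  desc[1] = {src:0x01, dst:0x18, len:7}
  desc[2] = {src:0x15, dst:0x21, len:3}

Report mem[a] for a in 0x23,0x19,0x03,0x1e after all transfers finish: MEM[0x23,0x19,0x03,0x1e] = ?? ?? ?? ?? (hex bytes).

MEM[0x23,0x19,0x03,0x1e] = cc ac 09 94

#0 dst[0x07+4] := {0x94,0x68,0xd3,0x17}
#1 dst[0x18+7] := {0x7c,0xac,0x09,0x6f,0x44,0x12,0x94}
#2 dst[0x21+3] := {0x17,0x8c,0xcc}
query mem[0x23]=0xcc, mem[0x19]=0xac, mem[0x03]=0x09, mem[0x1e]=0x94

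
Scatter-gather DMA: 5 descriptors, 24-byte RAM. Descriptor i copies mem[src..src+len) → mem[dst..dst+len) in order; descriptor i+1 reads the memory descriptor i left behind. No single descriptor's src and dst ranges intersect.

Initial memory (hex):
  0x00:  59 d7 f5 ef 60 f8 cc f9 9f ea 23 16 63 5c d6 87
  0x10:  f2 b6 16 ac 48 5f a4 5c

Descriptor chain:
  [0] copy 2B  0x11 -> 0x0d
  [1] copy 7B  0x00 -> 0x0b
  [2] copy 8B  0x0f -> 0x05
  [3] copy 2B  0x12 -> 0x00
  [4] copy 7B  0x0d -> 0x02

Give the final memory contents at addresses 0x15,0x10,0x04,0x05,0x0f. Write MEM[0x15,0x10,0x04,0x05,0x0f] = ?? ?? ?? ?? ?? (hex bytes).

MEM[0x15,0x10,0x04,0x05,0x0f] = 5f f8 60 f8 60

D0: mem[0x0d..0x0e] <- [b6 16]
D1: mem[0x0b..0x11] <- [59 d7 f5 ef 60 f8 cc]
D2: mem[0x05..0x0c] <- [60 f8 cc 16 ac 48 5f a4]
D3: mem[0x00..0x01] <- [16 ac]
D4: mem[0x02..0x08] <- [f5 ef 60 f8 cc 16 ac]
query mem[0x15]=0x5f, mem[0x10]=0xf8, mem[0x04]=0x60, mem[0x05]=0xf8, mem[0x0f]=0x60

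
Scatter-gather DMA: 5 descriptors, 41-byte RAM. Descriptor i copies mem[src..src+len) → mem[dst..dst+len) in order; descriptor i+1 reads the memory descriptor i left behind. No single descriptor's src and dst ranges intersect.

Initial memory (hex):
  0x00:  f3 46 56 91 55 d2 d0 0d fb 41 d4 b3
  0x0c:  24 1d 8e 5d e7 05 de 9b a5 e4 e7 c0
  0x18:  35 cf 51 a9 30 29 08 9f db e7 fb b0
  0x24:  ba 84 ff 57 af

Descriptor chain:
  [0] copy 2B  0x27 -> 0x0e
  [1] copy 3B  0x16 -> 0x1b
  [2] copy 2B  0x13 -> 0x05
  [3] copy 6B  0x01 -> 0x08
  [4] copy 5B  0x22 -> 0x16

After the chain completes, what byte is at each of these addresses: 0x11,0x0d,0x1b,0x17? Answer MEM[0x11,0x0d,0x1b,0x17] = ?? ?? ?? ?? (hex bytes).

MEM[0x11,0x0d,0x1b,0x17] = 05 a5 e7 b0

#0 dst[0x0e+2] := {0x57,0xaf}
#1 dst[0x1b+3] := {0xe7,0xc0,0x35}
#2 dst[0x05+2] := {0x9b,0xa5}
#3 dst[0x08+6] := {0x46,0x56,0x91,0x55,0x9b,0xa5}
#4 dst[0x16+5] := {0xfb,0xb0,0xba,0x84,0xff}
query mem[0x11]=0x05, mem[0x0d]=0xa5, mem[0x1b]=0xe7, mem[0x17]=0xb0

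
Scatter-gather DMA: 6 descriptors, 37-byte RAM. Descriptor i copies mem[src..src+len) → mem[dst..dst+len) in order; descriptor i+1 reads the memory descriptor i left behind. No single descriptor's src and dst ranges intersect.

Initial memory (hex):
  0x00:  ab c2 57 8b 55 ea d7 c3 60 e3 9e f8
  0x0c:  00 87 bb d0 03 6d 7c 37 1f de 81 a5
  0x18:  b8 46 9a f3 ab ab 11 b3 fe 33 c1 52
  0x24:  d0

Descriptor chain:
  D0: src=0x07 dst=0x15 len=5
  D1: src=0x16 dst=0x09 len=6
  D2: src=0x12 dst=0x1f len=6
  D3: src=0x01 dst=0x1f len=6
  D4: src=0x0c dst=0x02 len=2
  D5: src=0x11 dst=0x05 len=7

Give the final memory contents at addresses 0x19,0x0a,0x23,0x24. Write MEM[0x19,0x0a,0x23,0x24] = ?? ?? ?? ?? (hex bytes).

MEM[0x19,0x0a,0x23,0x24] = f8 60 ea d7

  after D0: wrote 5B at 0x15 = c360e39ef8
  after D1: wrote 6B at 0x09 = 60e39ef89af3
  after D2: wrote 6B at 0x1f = 7c371fc360e3
  after D3: wrote 6B at 0x1f = c2578b55ead7
  after D4: wrote 2B at 0x02 = f89a
  after D5: wrote 7B at 0x05 = 6d7c371fc360e3
query mem[0x19]=0xf8, mem[0x0a]=0x60, mem[0x23]=0xea, mem[0x24]=0xd7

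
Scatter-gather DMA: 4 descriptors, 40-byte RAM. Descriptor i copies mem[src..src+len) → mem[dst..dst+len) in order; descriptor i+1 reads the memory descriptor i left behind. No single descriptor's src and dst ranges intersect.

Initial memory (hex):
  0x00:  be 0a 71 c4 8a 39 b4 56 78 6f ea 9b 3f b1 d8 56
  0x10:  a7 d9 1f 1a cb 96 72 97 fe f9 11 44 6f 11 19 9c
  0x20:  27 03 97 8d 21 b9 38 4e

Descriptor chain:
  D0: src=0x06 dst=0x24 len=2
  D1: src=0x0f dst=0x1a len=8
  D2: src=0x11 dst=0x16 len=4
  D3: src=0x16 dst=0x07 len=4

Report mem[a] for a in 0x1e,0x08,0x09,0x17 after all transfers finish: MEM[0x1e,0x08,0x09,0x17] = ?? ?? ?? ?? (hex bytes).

#0 dst[0x24+2] := {0xb4,0x56}
#1 dst[0x1a+8] := {0x56,0xa7,0xd9,0x1f,0x1a,0xcb,0x96,0x72}
#2 dst[0x16+4] := {0xd9,0x1f,0x1a,0xcb}
#3 dst[0x07+4] := {0xd9,0x1f,0x1a,0xcb}
query mem[0x1e]=0x1a, mem[0x08]=0x1f, mem[0x09]=0x1a, mem[0x17]=0x1f

MEM[0x1e,0x08,0x09,0x17] = 1a 1f 1a 1f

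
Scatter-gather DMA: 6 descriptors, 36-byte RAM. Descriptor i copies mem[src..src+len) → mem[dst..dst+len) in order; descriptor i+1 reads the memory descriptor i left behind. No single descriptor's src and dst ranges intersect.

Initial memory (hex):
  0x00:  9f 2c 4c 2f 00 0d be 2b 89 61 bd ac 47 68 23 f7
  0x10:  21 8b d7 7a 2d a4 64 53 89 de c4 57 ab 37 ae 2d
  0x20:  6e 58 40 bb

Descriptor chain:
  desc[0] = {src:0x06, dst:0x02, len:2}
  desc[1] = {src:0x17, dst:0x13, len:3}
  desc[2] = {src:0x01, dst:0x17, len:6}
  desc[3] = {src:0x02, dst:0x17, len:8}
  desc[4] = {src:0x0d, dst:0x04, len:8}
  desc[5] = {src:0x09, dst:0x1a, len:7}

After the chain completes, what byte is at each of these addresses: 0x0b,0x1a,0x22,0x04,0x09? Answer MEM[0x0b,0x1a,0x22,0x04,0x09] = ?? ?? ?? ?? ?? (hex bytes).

MEM[0x0b,0x1a,0x22,0x04,0x09] = 89 d7 40 68 d7

D0: mem[0x02..0x03] <- [be 2b]
D1: mem[0x13..0x15] <- [53 89 de]
D2: mem[0x17..0x1c] <- [2c be 2b 00 0d be]
D3: mem[0x17..0x1e] <- [be 2b 00 0d be 2b 89 61]
D4: mem[0x04..0x0b] <- [68 23 f7 21 8b d7 53 89]
D5: mem[0x1a..0x20] <- [d7 53 89 47 68 23 f7]
query mem[0x0b]=0x89, mem[0x1a]=0xd7, mem[0x22]=0x40, mem[0x04]=0x68, mem[0x09]=0xd7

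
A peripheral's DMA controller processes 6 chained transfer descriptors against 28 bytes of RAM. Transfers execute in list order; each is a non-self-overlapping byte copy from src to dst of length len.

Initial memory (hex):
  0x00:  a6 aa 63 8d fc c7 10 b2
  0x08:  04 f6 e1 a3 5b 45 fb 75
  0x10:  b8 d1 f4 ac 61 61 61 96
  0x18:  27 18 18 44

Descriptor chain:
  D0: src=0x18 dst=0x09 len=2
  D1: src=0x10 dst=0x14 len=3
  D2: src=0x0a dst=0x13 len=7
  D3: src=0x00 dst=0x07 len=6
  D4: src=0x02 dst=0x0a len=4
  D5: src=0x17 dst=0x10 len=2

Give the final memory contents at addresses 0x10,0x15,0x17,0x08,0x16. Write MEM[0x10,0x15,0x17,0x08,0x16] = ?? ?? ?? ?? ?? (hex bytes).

MEM[0x10,0x15,0x17,0x08,0x16] = fb 5b fb aa 45

D0: mem[0x09..0x0a] <- [27 18]
D1: mem[0x14..0x16] <- [b8 d1 f4]
D2: mem[0x13..0x19] <- [18 a3 5b 45 fb 75 b8]
D3: mem[0x07..0x0c] <- [a6 aa 63 8d fc c7]
D4: mem[0x0a..0x0d] <- [63 8d fc c7]
D5: mem[0x10..0x11] <- [fb 75]
query mem[0x10]=0xfb, mem[0x15]=0x5b, mem[0x17]=0xfb, mem[0x08]=0xaa, mem[0x16]=0x45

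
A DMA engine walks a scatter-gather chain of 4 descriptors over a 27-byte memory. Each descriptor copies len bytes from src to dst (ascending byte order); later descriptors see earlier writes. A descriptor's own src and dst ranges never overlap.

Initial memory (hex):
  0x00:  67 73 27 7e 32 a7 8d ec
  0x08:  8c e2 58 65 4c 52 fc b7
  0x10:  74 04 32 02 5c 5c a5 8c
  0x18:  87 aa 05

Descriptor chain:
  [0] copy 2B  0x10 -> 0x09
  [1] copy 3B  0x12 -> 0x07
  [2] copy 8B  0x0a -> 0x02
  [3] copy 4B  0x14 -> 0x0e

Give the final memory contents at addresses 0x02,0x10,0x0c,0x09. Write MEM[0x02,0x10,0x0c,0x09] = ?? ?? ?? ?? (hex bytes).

MEM[0x02,0x10,0x0c,0x09] = 04 a5 4c 04

  after D0: wrote 2B at 0x09 = 7404
  after D1: wrote 3B at 0x07 = 32025c
  after D2: wrote 8B at 0x02 = 04654c52fcb77404
  after D3: wrote 4B at 0x0e = 5c5ca58c
query mem[0x02]=0x04, mem[0x10]=0xa5, mem[0x0c]=0x4c, mem[0x09]=0x04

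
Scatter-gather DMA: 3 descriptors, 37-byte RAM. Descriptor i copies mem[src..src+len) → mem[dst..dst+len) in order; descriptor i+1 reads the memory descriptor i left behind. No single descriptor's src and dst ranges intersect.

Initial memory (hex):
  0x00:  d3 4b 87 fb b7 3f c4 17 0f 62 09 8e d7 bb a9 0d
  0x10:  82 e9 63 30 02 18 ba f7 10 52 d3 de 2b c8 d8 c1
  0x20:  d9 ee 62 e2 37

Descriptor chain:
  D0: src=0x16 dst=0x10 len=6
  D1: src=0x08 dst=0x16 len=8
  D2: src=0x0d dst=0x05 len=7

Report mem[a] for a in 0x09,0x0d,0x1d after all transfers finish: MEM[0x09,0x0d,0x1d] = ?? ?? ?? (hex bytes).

  after D0: wrote 6B at 0x10 = baf71052d3de
  after D1: wrote 8B at 0x16 = 0f62098ed7bba90d
  after D2: wrote 7B at 0x05 = bba90dbaf71052
query mem[0x09]=0xf7, mem[0x0d]=0xbb, mem[0x1d]=0x0d

MEM[0x09,0x0d,0x1d] = f7 bb 0d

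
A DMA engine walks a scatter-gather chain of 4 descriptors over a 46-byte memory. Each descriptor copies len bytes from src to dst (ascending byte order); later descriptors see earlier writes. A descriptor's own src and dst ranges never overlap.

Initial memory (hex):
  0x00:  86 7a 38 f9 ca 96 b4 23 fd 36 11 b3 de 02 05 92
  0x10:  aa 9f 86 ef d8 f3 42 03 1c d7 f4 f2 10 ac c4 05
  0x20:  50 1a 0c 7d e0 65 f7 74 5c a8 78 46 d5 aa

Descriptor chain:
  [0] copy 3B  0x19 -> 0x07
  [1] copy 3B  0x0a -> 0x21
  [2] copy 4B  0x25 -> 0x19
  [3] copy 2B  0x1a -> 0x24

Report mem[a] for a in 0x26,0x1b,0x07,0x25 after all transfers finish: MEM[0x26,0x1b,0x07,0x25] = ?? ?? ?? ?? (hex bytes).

D0: mem[0x07..0x09] <- [d7 f4 f2]
D1: mem[0x21..0x23] <- [11 b3 de]
D2: mem[0x19..0x1c] <- [65 f7 74 5c]
D3: mem[0x24..0x25] <- [f7 74]
query mem[0x26]=0xf7, mem[0x1b]=0x74, mem[0x07]=0xd7, mem[0x25]=0x74

MEM[0x26,0x1b,0x07,0x25] = f7 74 d7 74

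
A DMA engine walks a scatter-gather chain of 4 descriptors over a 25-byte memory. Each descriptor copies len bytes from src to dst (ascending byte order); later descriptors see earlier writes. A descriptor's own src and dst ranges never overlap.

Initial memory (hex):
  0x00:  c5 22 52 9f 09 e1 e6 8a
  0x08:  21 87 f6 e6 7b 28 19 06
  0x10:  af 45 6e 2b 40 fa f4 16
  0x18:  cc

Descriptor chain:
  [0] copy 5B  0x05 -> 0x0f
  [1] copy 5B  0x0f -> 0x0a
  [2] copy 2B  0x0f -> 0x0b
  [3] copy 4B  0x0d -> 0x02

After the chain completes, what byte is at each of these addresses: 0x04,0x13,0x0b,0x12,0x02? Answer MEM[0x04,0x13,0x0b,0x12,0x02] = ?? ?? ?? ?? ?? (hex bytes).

#0 dst[0x0f+5] := {0xe1,0xe6,0x8a,0x21,0x87}
#1 dst[0x0a+5] := {0xe1,0xe6,0x8a,0x21,0x87}
#2 dst[0x0b+2] := {0xe1,0xe6}
#3 dst[0x02+4] := {0x21,0x87,0xe1,0xe6}
query mem[0x04]=0xe1, mem[0x13]=0x87, mem[0x0b]=0xe1, mem[0x12]=0x21, mem[0x02]=0x21

MEM[0x04,0x13,0x0b,0x12,0x02] = e1 87 e1 21 21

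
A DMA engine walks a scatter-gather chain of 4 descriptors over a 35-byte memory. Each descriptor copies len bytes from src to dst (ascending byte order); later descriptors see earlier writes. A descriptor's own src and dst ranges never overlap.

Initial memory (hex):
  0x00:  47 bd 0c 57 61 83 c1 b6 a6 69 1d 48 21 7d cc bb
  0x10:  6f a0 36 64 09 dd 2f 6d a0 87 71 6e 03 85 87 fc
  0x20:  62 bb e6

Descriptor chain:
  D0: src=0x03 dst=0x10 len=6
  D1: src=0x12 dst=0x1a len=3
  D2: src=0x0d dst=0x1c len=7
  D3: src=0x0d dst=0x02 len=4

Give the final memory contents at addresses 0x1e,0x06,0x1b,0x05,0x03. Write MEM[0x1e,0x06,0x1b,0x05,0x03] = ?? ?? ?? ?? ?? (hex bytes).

#0 dst[0x10+6] := {0x57,0x61,0x83,0xc1,0xb6,0xa6}
#1 dst[0x1a+3] := {0x83,0xc1,0xb6}
#2 dst[0x1c+7] := {0x7d,0xcc,0xbb,0x57,0x61,0x83,0xc1}
#3 dst[0x02+4] := {0x7d,0xcc,0xbb,0x57}
query mem[0x1e]=0xbb, mem[0x06]=0xc1, mem[0x1b]=0xc1, mem[0x05]=0x57, mem[0x03]=0xcc

MEM[0x1e,0x06,0x1b,0x05,0x03] = bb c1 c1 57 cc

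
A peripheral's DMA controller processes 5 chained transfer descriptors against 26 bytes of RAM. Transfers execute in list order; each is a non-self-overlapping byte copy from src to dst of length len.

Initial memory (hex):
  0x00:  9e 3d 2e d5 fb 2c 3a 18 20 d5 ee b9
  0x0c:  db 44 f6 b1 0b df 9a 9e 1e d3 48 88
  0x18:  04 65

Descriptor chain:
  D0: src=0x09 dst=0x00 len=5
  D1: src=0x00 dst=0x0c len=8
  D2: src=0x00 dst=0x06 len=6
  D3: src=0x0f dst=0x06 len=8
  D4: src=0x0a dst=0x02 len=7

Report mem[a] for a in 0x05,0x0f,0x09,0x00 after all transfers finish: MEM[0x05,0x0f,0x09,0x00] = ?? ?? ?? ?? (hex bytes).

MEM[0x05,0x0f,0x09,0x00] = 48 db 3a d5

D0: mem[0x00..0x04] <- [d5 ee b9 db 44]
D1: mem[0x0c..0x13] <- [d5 ee b9 db 44 2c 3a 18]
D2: mem[0x06..0x0b] <- [d5 ee b9 db 44 2c]
D3: mem[0x06..0x0d] <- [db 44 2c 3a 18 1e d3 48]
D4: mem[0x02..0x08] <- [18 1e d3 48 b9 db 44]
query mem[0x05]=0x48, mem[0x0f]=0xdb, mem[0x09]=0x3a, mem[0x00]=0xd5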